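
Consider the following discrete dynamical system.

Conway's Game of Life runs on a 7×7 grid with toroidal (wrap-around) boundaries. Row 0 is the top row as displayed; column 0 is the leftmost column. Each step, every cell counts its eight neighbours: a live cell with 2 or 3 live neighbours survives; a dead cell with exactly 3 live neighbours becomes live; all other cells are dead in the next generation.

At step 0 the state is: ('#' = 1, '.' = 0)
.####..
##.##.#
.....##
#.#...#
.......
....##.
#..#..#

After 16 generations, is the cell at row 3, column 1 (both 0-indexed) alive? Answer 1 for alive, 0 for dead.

gen 0: .####..
##.##.#
.....##
#.#...#
.......
....##.
#..#..#
gen 1: .......
.#....#
..###..
#....##
.....##
....###
##....#
gen 2: .#....#
..##...
.####..
#..#...
.......
....#..
#.....#
gen 3: .##...#
#...#..
.#..#..
.#.##..
.......
.......
#....##
gen 4: .#.....
#.##.#.
###.##.
..###..
.......
......#
##...##
gen 5: ....##.
#..#.#.
#....#.
..#.##.
...#...
.....##
.#...##
gen 6: #......
.....#.
.#.#.#.
...####
...#..#
#...###
#......
gen 7: ......#
....#.#
..##...
#..#..#
...#...
#...##.
##...#.
gen 8: ......#
...#.#.
#.#####
...##..
#..#.#.
##..##.
##..##.
gen 9: #.....#
#.##...
..#...#
##.....
####.#.
..##...
.#..#..
gen 10: #.##..#
#.##...
..##..#
...#...
#..##.#
#......
####...
gen 11: ....#.#
#...#..
.#..#..
#....##
#..##.#
....#..
...#...
gen 12: ...###.
#..##..
.#..#..
.#.#...
#..##..
....##.
...###.
gen 13: ..#...#
..#....
##..#..
##.#...
..##.#.
......#
......#
gen 14: .......
#.##...
#..#...
#..#..#
#####.#
.....##
#....##
gen 15: ##.....
.###...
#..##..
.....#.
.####..
..##...
#....#.
gen 16: #.....#
...##..
.#.##..
.#...#.
.#..#..
.......
#.#...#

1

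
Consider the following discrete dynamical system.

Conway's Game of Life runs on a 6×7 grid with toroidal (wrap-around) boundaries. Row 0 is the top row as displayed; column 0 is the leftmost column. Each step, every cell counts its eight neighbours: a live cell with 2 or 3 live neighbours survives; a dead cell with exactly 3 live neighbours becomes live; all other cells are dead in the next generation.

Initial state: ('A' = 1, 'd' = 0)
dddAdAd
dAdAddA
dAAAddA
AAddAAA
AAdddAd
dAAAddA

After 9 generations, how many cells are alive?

k=0  dddAdAd
dAdAddA
dAAAddA
AAddAAA
AAdddAd
dAAAddA
k=1  dAdAdAA
dAdAdAA
dddAddd
dddAAdd
dddAddd
dAdAdAA
k=2  dAdAddd
dddAdAA
dddAdAd
ddAAAdd
dddAdAd
dddAdAA
k=3  AddAddd
dddAdAA
dddddAA
ddAddAd
dddddAA
dddAdAA
k=4  AdAAddd
AddddAd
ddddddd
ddddAdd
ddddddd
AddddAd
k=5  AdddAdd
dAddddA
ddddddd
ddddddd
ddddddd
dAddddA
k=6  dAdddAA
Adddddd
ddddddd
ddddddd
ddddddd
Adddddd
k=7  dAddddA
AdddddA
ddddddd
ddddddd
ddddddd
AdddddA
k=8  dAdddAd
AdddddA
ddddddd
ddddddd
ddddddd
AdddddA
k=9  dAdddAd
AdddddA
ddddddd
ddddddd
ddddddd
AdddddA

6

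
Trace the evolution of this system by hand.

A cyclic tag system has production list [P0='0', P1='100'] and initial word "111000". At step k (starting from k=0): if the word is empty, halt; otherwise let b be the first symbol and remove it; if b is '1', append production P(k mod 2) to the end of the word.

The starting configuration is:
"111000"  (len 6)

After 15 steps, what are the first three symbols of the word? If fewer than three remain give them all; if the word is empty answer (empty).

k=0  "111000"  (len 6)
k=1  "110000"  (len 6)
k=2  "10000100"  (len 8)
k=3  "00001000"  (len 8)
k=4  "0001000"  (len 7)
k=5  "001000"  (len 6)
k=6  "01000"  (len 5)
k=7  "1000"  (len 4)
k=8  "000100"  (len 6)
k=9  "00100"  (len 5)
k=10  "0100"  (len 4)
k=11  "100"  (len 3)
k=12  "00100"  (len 5)
k=13  "0100"  (len 4)
k=14  "100"  (len 3)
k=15  "000"  (len 3)

000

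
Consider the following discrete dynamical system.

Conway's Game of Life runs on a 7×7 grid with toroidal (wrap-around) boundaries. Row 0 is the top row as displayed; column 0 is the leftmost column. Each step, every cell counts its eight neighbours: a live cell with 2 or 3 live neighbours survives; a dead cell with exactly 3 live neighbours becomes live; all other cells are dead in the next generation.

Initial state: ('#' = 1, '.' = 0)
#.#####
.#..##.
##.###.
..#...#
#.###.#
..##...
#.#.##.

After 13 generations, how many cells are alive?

2

[0] #.#####
.#..##.
##.###.
..#...#
#.###.#
..##...
#.#.##.
[1] #.#....
.......
##.#...
.......
#...###
#......
#......
[2] .#.....
#.#....
.......
.#..##.
#....##
##...#.
#.....#
[3] .#....#
.#.....
.#.....
#...##.
.......
.#...#.
......#
[4] .......
.##....
##.....
.......
....###
.......
.....##
[5] .......
###....
###....
#....##
.....#.
....#..
.......
[6] .#.....
#.#....
..#....
#....#.
....##.
.......
.......
[7] .#.....
..#....
......#
....###
....###
.......
.......
[8] .......
.......
......#
#...#..
....#.#
.....#.
.......
[9] .......
.......
.......
#.....#
....#.#
.....#.
.......
[10] .......
.......
.......
#....##
#.....#
.....#.
.......
[11] .......
.......
......#
#....#.
#......
......#
.......
[12] .......
.......
......#
#......
#......
.......
.......
[13] .......
.......
.......
#.....#
.......
.......
.......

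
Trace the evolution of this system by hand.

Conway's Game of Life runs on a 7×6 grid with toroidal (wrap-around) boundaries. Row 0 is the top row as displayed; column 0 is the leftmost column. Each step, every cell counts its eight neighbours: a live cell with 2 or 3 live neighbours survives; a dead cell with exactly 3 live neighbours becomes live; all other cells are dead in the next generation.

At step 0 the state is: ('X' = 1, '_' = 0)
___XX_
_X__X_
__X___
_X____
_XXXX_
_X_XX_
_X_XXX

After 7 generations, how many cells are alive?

[0] ___XX_
_X__X_
__X___
_X____
_XXXX_
_X_XX_
_X_XXX
[1] X_____
__X_X_
_XX___
_X____
XX__X_
_X____
X____X
[2] XX____
__XX__
_XXX__
______
XXX___
_X____
XX___X
[3] _____X
X__X__
_X_X__
X__X__
XXX___
_____X
__X__X
[4] X___XX
X_X_X_
XX_XX_
X__X__
XXX__X
__X__X
X___XX
[5] ______
__X___
X___X_
___X__
__XXXX
__XX__
_X_X__
[6] __X___
______
___X__
__X___
______
_X____
___X__
[7] ______
______
______
______
______
______
__X___

1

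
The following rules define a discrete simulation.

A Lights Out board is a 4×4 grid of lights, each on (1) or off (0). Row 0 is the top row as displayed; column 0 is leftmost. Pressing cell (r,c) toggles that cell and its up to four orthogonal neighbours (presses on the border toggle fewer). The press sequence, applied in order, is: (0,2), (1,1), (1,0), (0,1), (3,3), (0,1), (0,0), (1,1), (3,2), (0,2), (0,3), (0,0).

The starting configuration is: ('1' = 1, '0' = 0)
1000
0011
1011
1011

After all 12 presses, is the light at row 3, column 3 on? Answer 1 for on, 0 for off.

1

k=0  1000
0011
1011
1011
k=1  1111
0001
1011
1011
k=2  1011
1111
1111
1011
k=3  0011
0011
0111
1011
k=4  1101
0111
0111
1011
k=5  1101
0111
0110
1000
k=6  0011
0011
0110
1000
k=7  1111
1011
0110
1000
k=8  1011
0101
0010
1000
k=9  1011
0101
0000
1111
k=10  1100
0111
0000
1111
k=11  1111
0110
0000
1111
k=12  0011
1110
0000
1111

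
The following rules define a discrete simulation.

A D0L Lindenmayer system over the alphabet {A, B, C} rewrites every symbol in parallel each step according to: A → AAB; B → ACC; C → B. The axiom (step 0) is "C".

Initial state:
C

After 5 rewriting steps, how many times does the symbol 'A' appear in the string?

0) C
1) B
2) ACC
3) AABBB
4) AABAABACCACCACC
5) AABAABACCAABAABACCAABBBAABBBAABBB

16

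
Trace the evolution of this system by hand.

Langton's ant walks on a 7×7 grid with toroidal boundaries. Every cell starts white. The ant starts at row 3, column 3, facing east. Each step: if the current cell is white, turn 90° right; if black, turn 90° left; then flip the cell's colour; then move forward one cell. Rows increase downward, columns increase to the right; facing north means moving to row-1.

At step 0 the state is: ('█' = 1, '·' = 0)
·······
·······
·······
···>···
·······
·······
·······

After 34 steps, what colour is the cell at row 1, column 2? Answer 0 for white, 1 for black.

k=0  ·······
·······
·······
···>···
·······
·······
·······
k=1  ·······
·······
·······
···█···
···v···
·······
·······
k=2  ·······
·······
·······
···█···
··<█···
·······
·······
k=3  ·······
·······
·······
··^█···
··██···
·······
·······
k=4  ·······
·······
·······
··█>···
··██···
·······
·······
k=5  ·······
·······
···^···
··█····
··██···
·······
·······
k=6  ·······
·······
···█>··
··█····
··██···
·······
·······
k=7  ·······
·······
···██··
··█·v··
··██···
·······
·······
k=8  ·······
·······
···██··
··█<█··
··██···
·······
·······
k=9  ·······
·······
···^█··
··███··
··██···
·······
·······
k=10  ·······
·······
··<·█··
··███··
··██···
·······
·······
k=11  ·······
··^····
··█·█··
··███··
··██···
·······
·······
k=12  ·······
··█>···
··█·█··
··███··
··██···
·······
·······
k=13  ·······
··██···
··█v█··
··███··
··██···
·······
·······
k=14  ·······
··██···
··<██··
··███··
··██···
·······
·······
k=15  ·······
··██···
···██··
··v██··
··██···
·······
·······
k=16  ·······
··██···
···██··
···>█··
··██···
·······
·······
k=17  ·······
··██···
···^█··
····█··
··██···
·······
·······
k=18  ·······
··██···
··<·█··
····█··
··██···
·······
·······
k=19  ·······
··^█···
··█·█··
····█··
··██···
·······
·······
k=20  ·······
·<·█···
··█·█··
····█··
··██···
·······
·······
k=21  ·^·····
·█·█···
··█·█··
····█··
··██···
·······
·······
k=22  ·█>····
·█·█···
··█·█··
····█··
··██···
·······
·······
k=23  ·██····
·█v█···
··█·█··
····█··
··██···
·······
·······
k=24  ·██····
·<██···
··█·█··
····█··
··██···
·······
·······
k=25  ·██····
··██···
·v█·█··
····█··
··██···
·······
·······
k=26  ·██····
··██···
<██·█··
····█··
··██···
·······
·······
k=27  ·██····
^·██···
███·█··
····█··
··██···
·······
·······
k=28  ·██····
█>██···
███·█··
····█··
··██···
·······
·······
k=29  ·██····
████···
█v█·█··
····█··
··██···
·······
·······
k=30  ·██····
████···
█·>·█··
····█··
··██···
·······
·······
k=31  ·██····
██^█···
█···█··
····█··
··██···
·······
·······
k=32  ·██····
█<·█···
█···█··
····█··
··██···
·······
·······
k=33  ·██····
█··█···
█v··█··
····█··
··██···
·······
·······
k=34  ·██····
█··█···
<█··█··
····█··
··██···
·······
·······

0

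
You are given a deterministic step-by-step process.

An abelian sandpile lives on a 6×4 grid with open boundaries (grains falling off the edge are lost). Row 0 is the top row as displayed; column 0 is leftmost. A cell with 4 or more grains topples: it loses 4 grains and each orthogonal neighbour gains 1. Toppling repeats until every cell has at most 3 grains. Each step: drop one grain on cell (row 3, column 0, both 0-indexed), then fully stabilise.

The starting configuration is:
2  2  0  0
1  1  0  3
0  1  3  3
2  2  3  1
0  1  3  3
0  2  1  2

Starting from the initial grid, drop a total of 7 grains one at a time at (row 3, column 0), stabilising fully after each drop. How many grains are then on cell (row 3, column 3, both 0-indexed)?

0

gen 0: 2  2  0  0
1  1  0  3
0  1  3  3
2  2  3  1
0  1  3  3
0  2  1  2
gen 1: 2  2  0  0
1  1  0  3
0  1  3  3
3  2  3  1
0  1  3  3
0  2  1  2
gen 2: 2  2  0  0
1  1  0  3
1  1  3  3
0  3  3  1
1  1  3  3
0  2  1  2
gen 3: 2  2  0  0
1  1  0  3
1  1  3  3
1  3  3  1
1  1  3  3
0  2  1  2
gen 4: 2  2  0  0
1  1  0  3
1  1  3  3
2  3  3  1
1  1  3  3
0  2  1  2
gen 5: 2  2  0  0
1  1  0  3
1  1  3  3
3  3  3  1
1  1  3  3
0  2  1  2
gen 6: 2  2  0  1
1  1  2  0
2  3  1  2
1  1  3  0
2  3  1  1
0  2  2  3
gen 7: 2  2  0  1
1  1  2  0
2  3  1  2
2  1  3  0
2  3  1  1
0  2  2  3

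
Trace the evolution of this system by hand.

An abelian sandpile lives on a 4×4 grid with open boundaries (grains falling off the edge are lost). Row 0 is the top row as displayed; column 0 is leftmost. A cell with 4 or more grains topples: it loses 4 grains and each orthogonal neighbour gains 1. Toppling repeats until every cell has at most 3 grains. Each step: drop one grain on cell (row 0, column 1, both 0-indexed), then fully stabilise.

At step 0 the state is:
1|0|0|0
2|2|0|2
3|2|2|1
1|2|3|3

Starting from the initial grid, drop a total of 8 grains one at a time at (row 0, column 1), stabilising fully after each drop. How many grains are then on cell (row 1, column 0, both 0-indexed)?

step 0: 1|0|0|0
2|2|0|2
3|2|2|1
1|2|3|3
step 1: 1|1|0|0
2|2|0|2
3|2|2|1
1|2|3|3
step 2: 1|2|0|0
2|2|0|2
3|2|2|1
1|2|3|3
step 3: 1|3|0|0
2|2|0|2
3|2|2|1
1|2|3|3
step 4: 2|0|1|0
2|3|0|2
3|2|2|1
1|2|3|3
step 5: 2|1|1|0
2|3|0|2
3|2|2|1
1|2|3|3
step 6: 2|2|1|0
2|3|0|2
3|2|2|1
1|2|3|3
step 7: 2|3|1|0
2|3|0|2
3|2|2|1
1|2|3|3
step 8: 3|1|2|0
3|0|1|2
3|3|2|1
1|2|3|3

3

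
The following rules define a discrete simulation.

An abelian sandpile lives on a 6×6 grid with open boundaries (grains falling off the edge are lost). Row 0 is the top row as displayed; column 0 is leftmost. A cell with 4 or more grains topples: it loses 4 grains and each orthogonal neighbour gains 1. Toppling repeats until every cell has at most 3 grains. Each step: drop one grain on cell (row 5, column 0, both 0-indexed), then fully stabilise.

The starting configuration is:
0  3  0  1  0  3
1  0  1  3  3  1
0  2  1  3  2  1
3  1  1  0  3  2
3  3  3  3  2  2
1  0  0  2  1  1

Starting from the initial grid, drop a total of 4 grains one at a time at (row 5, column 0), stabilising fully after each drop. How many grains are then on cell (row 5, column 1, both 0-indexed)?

2

0) 0  3  0  1  0  3
1  0  1  3  3  1
0  2  1  3  2  1
3  1  1  0  3  2
3  3  3  3  2  2
1  0  0  2  1  1
1) 0  3  0  1  0  3
1  0  1  3  3  1
0  2  1  3  2  1
3  1  1  0  3  2
3  3  3  3  2  2
2  0  0  2  1  1
2) 0  3  0  1  0  3
1  0  1  3  3  1
0  2  1  3  2  1
3  1  1  0  3  2
3  3  3  3  2  2
3  0  0  2  1  1
3) 0  3  0  1  0  3
1  0  1  3  3  1
1  2  1  3  2  1
0  3  2  1  3  2
2  1  1  0  3  2
1  2  1  3  1  1
4) 0  3  0  1  0  3
1  0  1  3  3  1
1  2  1  3  2  1
0  3  2  1  3  2
2  1  1  0  3  2
2  2  1  3  1  1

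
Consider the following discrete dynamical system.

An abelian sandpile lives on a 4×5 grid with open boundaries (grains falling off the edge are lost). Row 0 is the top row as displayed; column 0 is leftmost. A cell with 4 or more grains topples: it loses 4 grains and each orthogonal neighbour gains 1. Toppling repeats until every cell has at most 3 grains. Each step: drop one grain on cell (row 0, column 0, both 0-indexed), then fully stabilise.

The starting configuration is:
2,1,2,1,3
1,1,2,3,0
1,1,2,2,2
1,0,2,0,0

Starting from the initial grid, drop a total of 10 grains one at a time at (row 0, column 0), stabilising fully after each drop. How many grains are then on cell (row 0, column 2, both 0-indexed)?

0) 2,1,2,1,3
1,1,2,3,0
1,1,2,2,2
1,0,2,0,0
1) 3,1,2,1,3
1,1,2,3,0
1,1,2,2,2
1,0,2,0,0
2) 0,2,2,1,3
2,1,2,3,0
1,1,2,2,2
1,0,2,0,0
3) 1,2,2,1,3
2,1,2,3,0
1,1,2,2,2
1,0,2,0,0
4) 2,2,2,1,3
2,1,2,3,0
1,1,2,2,2
1,0,2,0,0
5) 3,2,2,1,3
2,1,2,3,0
1,1,2,2,2
1,0,2,0,0
6) 0,3,2,1,3
3,1,2,3,0
1,1,2,2,2
1,0,2,0,0
7) 1,3,2,1,3
3,1,2,3,0
1,1,2,2,2
1,0,2,0,0
8) 2,3,2,1,3
3,1,2,3,0
1,1,2,2,2
1,0,2,0,0
9) 3,3,2,1,3
3,1,2,3,0
1,1,2,2,2
1,0,2,0,0
10) 2,0,3,1,3
0,3,2,3,0
2,1,2,2,2
1,0,2,0,0

3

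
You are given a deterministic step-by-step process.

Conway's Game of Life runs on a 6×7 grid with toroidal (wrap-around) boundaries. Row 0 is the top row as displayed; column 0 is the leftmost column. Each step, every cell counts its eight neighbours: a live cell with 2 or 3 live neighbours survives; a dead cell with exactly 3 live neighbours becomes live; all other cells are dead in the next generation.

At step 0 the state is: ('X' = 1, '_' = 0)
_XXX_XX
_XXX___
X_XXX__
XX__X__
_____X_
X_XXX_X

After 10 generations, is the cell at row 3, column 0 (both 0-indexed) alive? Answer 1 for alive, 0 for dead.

k=0  _XXX_XX
_XXX___
X_XXX__
XX__X__
_____X_
X_XXX_X
k=1  _____XX
_____XX
X___X__
XXX_XXX
__X__X_
X______
k=2  X____X_
X___X__
___XX__
X_X_X__
__XXXX_
_____X_
k=3  ____XX_
___XXXX
_X__XX_
_XX____
_XX__XX
___X_X_
k=4  _______
___X__X
XX____X
___XX_X
XX_XXXX
__XX___
k=5  __XX___
______X
__XXX_X
___X___
XX____X
XXXX_XX
k=6  ___XXX_
____XX_
__XXXX_
_X_XXXX
___XXX_
___XXX_
k=7  ______X
__X___X
__X____
______X
_______
__X___X
k=8  X____XX
_______
_______
_______
_______
_______
k=9  ______X
______X
_______
_______
_______
______X
k=10  X____XX
_______
_______
_______
_______
_______

0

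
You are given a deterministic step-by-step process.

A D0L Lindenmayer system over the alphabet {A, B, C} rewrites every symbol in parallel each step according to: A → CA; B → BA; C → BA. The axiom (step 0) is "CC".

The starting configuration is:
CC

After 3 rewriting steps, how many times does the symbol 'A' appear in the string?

gen 0: CC
gen 1: BABA
gen 2: BACABACA
gen 3: BACABACABACABACA

8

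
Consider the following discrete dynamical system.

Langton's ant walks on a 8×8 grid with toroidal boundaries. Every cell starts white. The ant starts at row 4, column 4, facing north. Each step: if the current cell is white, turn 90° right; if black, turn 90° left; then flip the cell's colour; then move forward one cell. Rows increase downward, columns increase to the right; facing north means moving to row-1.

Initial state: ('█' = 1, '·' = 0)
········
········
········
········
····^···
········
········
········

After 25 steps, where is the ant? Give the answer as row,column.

k=0  ········
········
········
········
····^···
········
········
········
k=1  ········
········
········
········
····█>··
········
········
········
k=2  ········
········
········
········
····██··
·····v··
········
········
k=3  ········
········
········
········
····██··
····<█··
········
········
k=4  ········
········
········
········
····^█··
····██··
········
········
k=5  ········
········
········
········
···<·█··
····██··
········
········
k=6  ········
········
········
···^····
···█·█··
····██··
········
········
k=7  ········
········
········
···█>···
···█·█··
····██··
········
········
k=8  ········
········
········
···██···
···█v█··
····██··
········
········
k=9  ········
········
········
···██···
···<██··
····██··
········
········
k=10  ········
········
········
···██···
····██··
···v██··
········
········
k=11  ········
········
········
···██···
····██··
··<███··
········
········
k=12  ········
········
········
···██···
··^·██··
··████··
········
········
k=13  ········
········
········
···██···
··█>██··
··████··
········
········
k=14  ········
········
········
···██···
··████··
··█v██··
········
········
k=15  ········
········
········
···██···
··████··
··█·>█··
········
········
k=16  ········
········
········
···██···
··██^█··
··█··█··
········
········
k=17  ········
········
········
···██···
··█<·█··
··█··█··
········
········
k=18  ········
········
········
···██···
··█··█··
··█v·█··
········
········
k=19  ········
········
········
···██···
··█··█··
··<█·█··
········
········
k=20  ········
········
········
···██···
··█··█··
···█·█··
··v·····
········
k=21  ········
········
········
···██···
··█··█··
···█·█··
·<█·····
········
k=22  ········
········
········
···██···
··█··█··
·^·█·█··
·██·····
········
k=23  ········
········
········
···██···
··█··█··
·█>█·█··
·██·····
········
k=24  ········
········
········
···██···
··█··█··
·███·█··
·█v·····
········
k=25  ········
········
········
···██···
··█··█··
·███·█··
·█·>····
········

6,3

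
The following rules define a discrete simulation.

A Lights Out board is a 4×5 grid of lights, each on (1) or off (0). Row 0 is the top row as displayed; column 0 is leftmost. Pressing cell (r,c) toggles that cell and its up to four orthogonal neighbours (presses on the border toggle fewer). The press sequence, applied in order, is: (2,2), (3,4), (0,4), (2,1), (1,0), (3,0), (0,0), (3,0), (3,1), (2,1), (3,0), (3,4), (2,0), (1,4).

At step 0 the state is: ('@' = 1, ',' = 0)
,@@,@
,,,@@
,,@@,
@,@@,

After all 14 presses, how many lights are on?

12

step 0: ,@@,@
,,,@@
,,@@,
@,@@,
step 1: ,@@,@
,,@@@
,@,,,
@,,@,
step 2: ,@@,@
,,@@@
,@,,@
@,,,@
step 3: ,@@@,
,,@@,
,@,,@
@,,,@
step 4: ,@@@,
,@@@,
@,@,@
@@,,@
step 5: @@@@,
@,@@,
,,@,@
@@,,@
step 6: @@@@,
@,@@,
@,@,@
,,,,@
step 7: ,,@@,
,,@@,
@,@,@
,,,,@
step 8: ,,@@,
,,@@,
,,@,@
@@,,@
step 9: ,,@@,
,,@@,
,@@,@
,,@,@
step 10: ,,@@,
,@@@,
@,,,@
,@@,@
step 11: ,,@@,
,@@@,
,,,,@
@,@,@
step 12: ,,@@,
,@@@,
,,,,,
@,@@,
step 13: ,,@@,
@@@@,
@@,,,
,,@@,
step 14: ,,@@@
@@@,@
@@,,@
,,@@,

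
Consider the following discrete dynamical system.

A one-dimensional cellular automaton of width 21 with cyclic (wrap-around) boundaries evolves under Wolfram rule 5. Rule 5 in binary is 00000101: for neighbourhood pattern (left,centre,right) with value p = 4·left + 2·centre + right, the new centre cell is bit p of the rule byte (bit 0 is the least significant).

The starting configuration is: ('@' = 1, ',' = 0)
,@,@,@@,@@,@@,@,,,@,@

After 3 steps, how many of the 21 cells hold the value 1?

6

gen 0: ,@,@,@@,@@,@@,@,,,@,@
gen 1: ,@,@,,,,,,,,,,@,@,@,@
gen 2: ,@,@,@@@@@@@@,@,@,@,@
gen 3: ,@,@,,,,,,,,,,@,@,@,@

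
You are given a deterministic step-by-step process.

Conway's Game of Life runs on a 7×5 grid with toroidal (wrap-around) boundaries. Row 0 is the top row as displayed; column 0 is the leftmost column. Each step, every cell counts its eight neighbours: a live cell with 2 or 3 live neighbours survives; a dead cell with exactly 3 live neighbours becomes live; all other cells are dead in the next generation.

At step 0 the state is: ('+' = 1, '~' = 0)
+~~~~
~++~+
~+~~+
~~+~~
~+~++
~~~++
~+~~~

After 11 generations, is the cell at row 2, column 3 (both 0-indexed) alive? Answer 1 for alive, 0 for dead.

1

t=0: +~~~~
~++~+
~+~~+
~~+~~
~+~++
~~~++
~+~~~
t=1: +~+~~
~++++
~+~~~
~++~+
+~~~+
~~~++
+~~~+
t=2: ~~+~~
~~~++
~~~~+
~++++
~++~~
~~~+~
++~~~
t=3: +++++
~~~++
~~~~~
~+~~+
++~~+
+~~~~
~++~~
t=4: ~~~~~
~+~~~
+~~++
~+~~+
~+~~+
~~+~+
~~~~~
t=5: ~~~~~
+~~~+
~++++
~++~~
~++~+
+~~+~
~~~~~
t=6: ~~~~~
+++~+
~~~~+
~~~~+
~~~~+
+++++
~~~~~
t=7: ++~~~
++~++
~+~~+
+~~++
~++~~
+++++
+++++
t=8: ~~~~~
~~~+~
~+~~~
~~~++
~~~~~
~~~~~
~~~~~
t=9: ~~~~~
~~~~~
~~+++
~~~~~
~~~~~
~~~~~
~~~~~
t=10: ~~~~~
~~~+~
~~~+~
~~~+~
~~~~~
~~~~~
~~~~~
t=11: ~~~~~
~~~~~
~~+++
~~~~~
~~~~~
~~~~~
~~~~~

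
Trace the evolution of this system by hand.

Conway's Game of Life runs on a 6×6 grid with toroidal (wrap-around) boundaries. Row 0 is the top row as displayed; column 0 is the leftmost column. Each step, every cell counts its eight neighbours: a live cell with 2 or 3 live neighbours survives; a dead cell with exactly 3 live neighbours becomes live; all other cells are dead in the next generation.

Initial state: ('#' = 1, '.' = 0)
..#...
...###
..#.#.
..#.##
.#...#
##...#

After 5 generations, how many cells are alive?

k=0  ..#...
...###
..#.#.
..#.##
.#...#
##...#
k=1  .###..
..#.##
..#...
###.##
.##...
.##..#
k=2  .....#
....#.
..#...
#....#
....#.
......
k=3  ......
......
.....#
.....#
.....#
......
k=4  ......
......
......
#...##
......
......
k=5  ......
......
.....#
.....#
.....#
......

3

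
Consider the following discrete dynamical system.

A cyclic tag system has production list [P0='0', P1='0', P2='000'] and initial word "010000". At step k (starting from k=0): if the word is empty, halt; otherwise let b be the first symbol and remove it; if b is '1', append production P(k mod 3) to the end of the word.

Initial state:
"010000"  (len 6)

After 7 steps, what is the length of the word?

0

t=0: "010000"  (len 6)
t=1: "10000"  (len 5)
t=2: "00000"  (len 5)
t=3: "0000"  (len 4)
t=4: "000"  (len 3)
t=5: "00"  (len 2)
t=6: "0"  (len 1)
t=7: (halted — word empty)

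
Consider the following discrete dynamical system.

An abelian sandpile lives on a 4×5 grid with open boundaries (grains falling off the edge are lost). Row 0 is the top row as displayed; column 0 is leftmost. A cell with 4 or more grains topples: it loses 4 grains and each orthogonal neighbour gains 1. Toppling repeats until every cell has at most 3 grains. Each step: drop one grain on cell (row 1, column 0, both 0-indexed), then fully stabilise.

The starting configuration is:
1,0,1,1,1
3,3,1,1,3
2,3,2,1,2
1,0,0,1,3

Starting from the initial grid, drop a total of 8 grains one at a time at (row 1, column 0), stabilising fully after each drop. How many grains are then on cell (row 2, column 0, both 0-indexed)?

k=0  1,0,1,1,1
3,3,1,1,3
2,3,2,1,2
1,0,0,1,3
k=1  2,1,1,1,1
2,1,2,1,3
0,1,3,1,2
2,1,0,1,3
k=2  2,1,1,1,1
3,1,2,1,3
0,1,3,1,2
2,1,0,1,3
k=3  3,1,1,1,1
0,2,2,1,3
1,1,3,1,2
2,1,0,1,3
k=4  3,1,1,1,1
1,2,2,1,3
1,1,3,1,2
2,1,0,1,3
k=5  3,1,1,1,1
2,2,2,1,3
1,1,3,1,2
2,1,0,1,3
k=6  3,1,1,1,1
3,2,2,1,3
1,1,3,1,2
2,1,0,1,3
k=7  0,2,1,1,1
1,3,2,1,3
2,1,3,1,2
2,1,0,1,3
k=8  0,2,1,1,1
2,3,2,1,3
2,1,3,1,2
2,1,0,1,3

2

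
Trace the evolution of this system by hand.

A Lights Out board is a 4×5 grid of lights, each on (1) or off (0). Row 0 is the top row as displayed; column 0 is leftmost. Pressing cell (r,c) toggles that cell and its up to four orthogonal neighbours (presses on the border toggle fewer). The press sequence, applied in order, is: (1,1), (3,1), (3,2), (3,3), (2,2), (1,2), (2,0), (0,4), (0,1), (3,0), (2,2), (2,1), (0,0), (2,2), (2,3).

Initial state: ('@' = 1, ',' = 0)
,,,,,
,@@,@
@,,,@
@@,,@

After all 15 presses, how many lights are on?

k=0  ,,,,,
,@@,@
@,,,@
@@,,@
k=1  ,@,,,
@,,,@
@@,,@
@@,,@
k=2  ,@,,,
@,,,@
@,,,@
,,@,@
k=3  ,@,,,
@,,,@
@,@,@
,@,@@
k=4  ,@,,,
@,,,@
@,@@@
,@@,,
k=5  ,@,,,
@,@,@
@@,,@
,@,,,
k=6  ,@@,,
@@,@@
@@@,@
,@,,,
k=7  ,@@,,
,@,@@
,,@,@
@@,,,
k=8  ,@@@@
,@,@,
,,@,@
@@,,,
k=9  @,,@@
,,,@,
,,@,@
@@,,,
k=10  @,,@@
,,,@,
@,@,@
,,,,,
k=11  @,,@@
,,@@,
@@,@@
,,@,,
k=12  @,,@@
,@@@,
,,@@@
,@@,,
k=13  ,@,@@
@@@@,
,,@@@
,@@,,
k=14  ,@,@@
@@,@,
,@,,@
,@,,,
k=15  ,@,@@
@@,,,
,@@@,
,@,@,

10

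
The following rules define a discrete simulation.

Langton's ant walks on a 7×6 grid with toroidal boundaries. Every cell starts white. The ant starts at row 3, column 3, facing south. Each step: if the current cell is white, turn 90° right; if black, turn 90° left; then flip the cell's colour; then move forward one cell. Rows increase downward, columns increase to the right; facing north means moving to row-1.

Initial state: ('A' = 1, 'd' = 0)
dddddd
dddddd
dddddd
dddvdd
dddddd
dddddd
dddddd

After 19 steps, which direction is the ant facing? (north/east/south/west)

gen 0: dddddd
dddddd
dddddd
dddvdd
dddddd
dddddd
dddddd
gen 1: dddddd
dddddd
dddddd
dd<Add
dddddd
dddddd
dddddd
gen 2: dddddd
dddddd
dd^ddd
ddAAdd
dddddd
dddddd
dddddd
gen 3: dddddd
dddddd
ddA>dd
ddAAdd
dddddd
dddddd
dddddd
gen 4: dddddd
dddddd
ddAAdd
ddAvdd
dddddd
dddddd
dddddd
gen 5: dddddd
dddddd
ddAAdd
ddAd>d
dddddd
dddddd
dddddd
gen 6: dddddd
dddddd
ddAAdd
ddAdAd
ddddvd
dddddd
dddddd
gen 7: dddddd
dddddd
ddAAdd
ddAdAd
ddd<Ad
dddddd
dddddd
gen 8: dddddd
dddddd
ddAAdd
ddA^Ad
dddAAd
dddddd
dddddd
gen 9: dddddd
dddddd
ddAAdd
ddAA>d
dddAAd
dddddd
dddddd
gen 10: dddddd
dddddd
ddAA^d
ddAAdd
dddAAd
dddddd
dddddd
gen 11: dddddd
dddddd
ddAAA>
ddAAdd
dddAAd
dddddd
dddddd
gen 12: dddddd
dddddd
ddAAAA
ddAAdv
dddAAd
dddddd
dddddd
gen 13: dddddd
dddddd
ddAAAA
ddAA<A
dddAAd
dddddd
dddddd
gen 14: dddddd
dddddd
ddAA^A
ddAAAA
dddAAd
dddddd
dddddd
gen 15: dddddd
dddddd
ddA<dA
ddAAAA
dddAAd
dddddd
dddddd
gen 16: dddddd
dddddd
ddAddA
ddAvAA
dddAAd
dddddd
dddddd
gen 17: dddddd
dddddd
ddAddA
ddAd>A
dddAAd
dddddd
dddddd
gen 18: dddddd
dddddd
ddAd^A
ddAddA
dddAAd
dddddd
dddddd
gen 19: dddddd
dddddd
ddAdA>
ddAddA
dddAAd
dddddd
dddddd

east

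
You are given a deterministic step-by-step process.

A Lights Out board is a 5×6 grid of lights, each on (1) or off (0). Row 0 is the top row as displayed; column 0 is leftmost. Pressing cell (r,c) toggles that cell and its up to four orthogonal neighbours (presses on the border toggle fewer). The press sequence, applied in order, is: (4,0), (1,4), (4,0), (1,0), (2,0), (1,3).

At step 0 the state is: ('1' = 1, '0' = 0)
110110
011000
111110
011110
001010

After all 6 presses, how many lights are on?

11

gen 0: 110110
011000
111110
011110
001010
gen 1: 110110
011000
111110
111110
111010
gen 2: 110100
011111
111100
111110
111010
gen 3: 110100
011111
111100
011110
001010
gen 4: 010100
101111
011100
011110
001010
gen 5: 010100
001111
101100
111110
001010
gen 6: 010000
000001
101000
111110
001010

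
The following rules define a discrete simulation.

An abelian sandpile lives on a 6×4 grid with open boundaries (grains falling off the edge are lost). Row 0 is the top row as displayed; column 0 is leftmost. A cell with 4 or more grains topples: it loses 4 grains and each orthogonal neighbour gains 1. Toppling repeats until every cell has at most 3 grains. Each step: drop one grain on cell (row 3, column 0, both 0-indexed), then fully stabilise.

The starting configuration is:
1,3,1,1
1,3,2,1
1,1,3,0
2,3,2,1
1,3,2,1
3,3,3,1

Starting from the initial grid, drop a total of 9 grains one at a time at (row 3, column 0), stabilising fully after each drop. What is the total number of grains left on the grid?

42

step 0: 1,3,1,1
1,3,2,1
1,1,3,0
2,3,2,1
1,3,2,1
3,3,3,1
step 1: 1,3,1,1
1,3,2,1
1,1,3,0
3,3,2,1
1,3,2,1
3,3,3,1
step 2: 1,3,1,1
1,3,3,1
2,3,0,1
2,2,1,2
0,3,1,2
1,2,1,2
step 3: 1,3,1,1
1,3,3,1
2,3,0,1
3,2,1,2
0,3,1,2
1,2,1,2
step 4: 1,3,1,1
1,3,3,1
3,3,0,1
0,3,1,2
1,3,1,2
1,2,1,2
step 5: 1,3,1,1
1,3,3,1
3,3,0,1
1,3,1,2
1,3,1,2
1,2,1,2
step 6: 1,3,1,1
1,3,3,1
3,3,0,1
2,3,1,2
1,3,1,2
1,2,1,2
step 7: 1,3,1,1
1,3,3,1
3,3,0,1
3,3,1,2
1,3,1,2
1,2,1,2
step 8: 2,0,3,1
3,2,0,2
1,2,2,1
2,2,2,2
3,0,2,2
1,3,1,2
step 9: 2,0,3,1
3,2,0,2
1,2,2,1
3,2,2,2
3,0,2,2
1,3,1,2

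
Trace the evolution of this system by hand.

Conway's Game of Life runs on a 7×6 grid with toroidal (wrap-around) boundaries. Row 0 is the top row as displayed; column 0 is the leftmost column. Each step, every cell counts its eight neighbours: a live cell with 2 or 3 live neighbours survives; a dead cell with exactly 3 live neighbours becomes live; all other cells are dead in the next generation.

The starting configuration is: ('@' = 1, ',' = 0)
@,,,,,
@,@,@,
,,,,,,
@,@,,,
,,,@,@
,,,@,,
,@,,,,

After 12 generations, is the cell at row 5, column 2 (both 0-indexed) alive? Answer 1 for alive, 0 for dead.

k=0  @,,,,,
@,@,@,
,,,,,,
@,@,,,
,,,@,@
,,,@,,
,@,,,,
k=1  @,,,,@
,@,,,@
,,,@,@
,,,,,,
,,@@@,
,,@,@,
,,,,,,
k=2  @,,,,@
,,,,,@
@,,,@,
,,@,,,
,,@,@,
,,@,@,
,,,,,@
k=3  @,,,@@
,,,,@,
,,,,,@
,@,,,@
,@@,,,
,,,,@@
@,,,@@
k=4  @,,@,,
@,,,@,
@,,,@@
,@@,,,
,@@,@@
,@,@@,
,,,@,,
k=5  ,,,@@@
@@,@@,
@,,@@,
,,@,,,
,,,,@@
@@,,,@
,,,@,,
k=6  @,,,,@
@@,,,,
@,,,@,
,,,,,,
,@,,@@
@,,,,@
,,@@,,
k=7  @,@,,@
,@,,,,
@@,,,@
@,,,@,
,,,,@@
@@@@,@
,@,,@,
k=8  @,@,,@
,,@,,,
,@,,,@
,@,,@,
,,@,,,
,@@@,,
,,,,@,
k=9  ,@,@,@
,,@,,@
@@@,,,
@@@,,,
,,,,,,
,@@@,,
@,,,@@
k=10  ,@@@,,
,,,@@@
,,,@,@
@,@,,,
@,,@,,
@@@@@@
,,,,,@
k=11  @,@@,@
@,,,,@
@,@@,@
@@@@@@
,,,,,,
,@@@,,
,,,,,@
k=12  ,@,,,,
,,,,,,
,,,,,,
,,,,,,
,,,,,@
,,@,,,
,,,,,@

1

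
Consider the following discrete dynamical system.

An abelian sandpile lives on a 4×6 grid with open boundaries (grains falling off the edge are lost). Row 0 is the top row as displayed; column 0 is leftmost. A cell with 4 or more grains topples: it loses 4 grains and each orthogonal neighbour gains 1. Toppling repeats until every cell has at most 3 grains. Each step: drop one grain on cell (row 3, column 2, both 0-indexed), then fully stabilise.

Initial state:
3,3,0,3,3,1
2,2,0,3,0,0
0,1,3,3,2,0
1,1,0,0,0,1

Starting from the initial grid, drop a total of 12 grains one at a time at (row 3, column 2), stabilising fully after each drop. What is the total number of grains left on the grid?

[0] 3,3,0,3,3,1
2,2,0,3,0,0
0,1,3,3,2,0
1,1,0,0,0,1
[1] 3,3,0,3,3,1
2,2,0,3,0,0
0,1,3,3,2,0
1,1,1,0,0,1
[2] 3,3,0,3,3,1
2,2,0,3,0,0
0,1,3,3,2,0
1,1,2,0,0,1
[3] 3,3,0,3,3,1
2,2,0,3,0,0
0,1,3,3,2,0
1,1,3,0,0,1
[4] 3,3,1,1,0,2
2,2,2,1,2,0
0,2,1,1,3,0
1,2,1,2,0,1
[5] 3,3,1,1,0,2
2,2,2,1,2,0
0,2,1,1,3,0
1,2,2,2,0,1
[6] 3,3,1,1,0,2
2,2,2,1,2,0
0,2,1,1,3,0
1,2,3,2,0,1
[7] 3,3,1,1,0,2
2,2,2,1,2,0
0,2,2,1,3,0
1,3,0,3,0,1
[8] 3,3,1,1,0,2
2,2,2,1,2,0
0,2,2,1,3,0
1,3,1,3,0,1
[9] 3,3,1,1,0,2
2,2,2,1,2,0
0,2,2,1,3,0
1,3,2,3,0,1
[10] 3,3,1,1,0,2
2,2,2,1,2,0
0,2,2,1,3,0
1,3,3,3,0,1
[11] 3,3,1,1,0,2
2,2,2,1,2,0
0,3,3,2,3,0
2,0,2,0,1,1
[12] 3,3,1,1,0,2
2,2,2,1,2,0
0,3,3,2,3,0
2,0,3,0,1,1

37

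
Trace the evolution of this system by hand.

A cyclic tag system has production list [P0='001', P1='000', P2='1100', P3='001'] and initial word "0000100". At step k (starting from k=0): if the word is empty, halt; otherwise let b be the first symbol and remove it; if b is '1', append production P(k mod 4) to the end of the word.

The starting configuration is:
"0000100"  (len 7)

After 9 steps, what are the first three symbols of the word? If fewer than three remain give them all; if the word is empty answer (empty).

0) "0000100"  (len 7)
1) "000100"  (len 6)
2) "00100"  (len 5)
3) "0100"  (len 4)
4) "100"  (len 3)
5) "00001"  (len 5)
6) "0001"  (len 4)
7) "001"  (len 3)
8) "01"  (len 2)
9) "1"  (len 1)

1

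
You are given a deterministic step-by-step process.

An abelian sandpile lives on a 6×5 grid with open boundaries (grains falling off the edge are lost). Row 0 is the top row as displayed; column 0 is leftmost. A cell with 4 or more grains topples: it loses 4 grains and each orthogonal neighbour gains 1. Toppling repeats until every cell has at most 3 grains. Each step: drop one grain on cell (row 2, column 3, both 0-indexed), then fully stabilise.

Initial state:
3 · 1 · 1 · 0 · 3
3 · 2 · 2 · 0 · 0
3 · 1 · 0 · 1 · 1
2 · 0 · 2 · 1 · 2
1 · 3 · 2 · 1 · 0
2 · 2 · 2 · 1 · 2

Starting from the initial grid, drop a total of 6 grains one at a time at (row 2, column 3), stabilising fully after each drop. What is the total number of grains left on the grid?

k=0  3 · 1 · 1 · 0 · 3
3 · 2 · 2 · 0 · 0
3 · 1 · 0 · 1 · 1
2 · 0 · 2 · 1 · 2
1 · 3 · 2 · 1 · 0
2 · 2 · 2 · 1 · 2
k=1  3 · 1 · 1 · 0 · 3
3 · 2 · 2 · 0 · 0
3 · 1 · 0 · 2 · 1
2 · 0 · 2 · 1 · 2
1 · 3 · 2 · 1 · 0
2 · 2 · 2 · 1 · 2
k=2  3 · 1 · 1 · 0 · 3
3 · 2 · 2 · 0 · 0
3 · 1 · 0 · 3 · 1
2 · 0 · 2 · 1 · 2
1 · 3 · 2 · 1 · 0
2 · 2 · 2 · 1 · 2
k=3  3 · 1 · 1 · 0 · 3
3 · 2 · 2 · 1 · 0
3 · 1 · 1 · 0 · 2
2 · 0 · 2 · 2 · 2
1 · 3 · 2 · 1 · 0
2 · 2 · 2 · 1 · 2
k=4  3 · 1 · 1 · 0 · 3
3 · 2 · 2 · 1 · 0
3 · 1 · 1 · 1 · 2
2 · 0 · 2 · 2 · 2
1 · 3 · 2 · 1 · 0
2 · 2 · 2 · 1 · 2
k=5  3 · 1 · 1 · 0 · 3
3 · 2 · 2 · 1 · 0
3 · 1 · 1 · 2 · 2
2 · 0 · 2 · 2 · 2
1 · 3 · 2 · 1 · 0
2 · 2 · 2 · 1 · 2
k=6  3 · 1 · 1 · 0 · 3
3 · 2 · 2 · 1 · 0
3 · 1 · 1 · 3 · 2
2 · 0 · 2 · 2 · 2
1 · 3 · 2 · 1 · 0
2 · 2 · 2 · 1 · 2

50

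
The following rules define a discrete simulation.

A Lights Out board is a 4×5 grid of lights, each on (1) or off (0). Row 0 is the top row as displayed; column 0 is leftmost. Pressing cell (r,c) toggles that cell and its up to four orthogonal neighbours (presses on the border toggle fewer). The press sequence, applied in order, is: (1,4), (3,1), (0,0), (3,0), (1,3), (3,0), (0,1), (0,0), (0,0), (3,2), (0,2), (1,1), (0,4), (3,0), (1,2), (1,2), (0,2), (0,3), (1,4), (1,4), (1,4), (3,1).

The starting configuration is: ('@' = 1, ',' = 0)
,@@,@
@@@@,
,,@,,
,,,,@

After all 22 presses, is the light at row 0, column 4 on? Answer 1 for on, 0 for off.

1

gen 0: ,@@,@
@@@@,
,,@,,
,,,,@
gen 1: ,@@,,
@@@,@
,,@,@
,,,,@
gen 2: ,@@,,
@@@,@
,@@,@
@@@,@
gen 3: @,@,,
,@@,@
,@@,@
@@@,@
gen 4: @,@,,
,@@,@
@@@,@
,,@,@
gen 5: @,@@,
,@,@,
@@@@@
,,@,@
gen 6: @,@@,
,@,@,
,@@@@
@@@,@
gen 7: ,@,@,
,,,@,
,@@@@
@@@,@
gen 8: @,,@,
@,,@,
,@@@@
@@@,@
gen 9: ,@,@,
,,,@,
,@@@@
@@@,@
gen 10: ,@,@,
,,,@,
,@,@@
@,,@@
gen 11: ,,@,,
,,@@,
,@,@@
@,,@@
gen 12: ,@@,,
@@,@,
,,,@@
@,,@@
gen 13: ,@@@@
@@,@@
,,,@@
@,,@@
gen 14: ,@@@@
@@,@@
@,,@@
,@,@@
gen 15: ,@,@@
@,@,@
@,@@@
,@,@@
gen 16: ,@@@@
@@,@@
@,,@@
,@,@@
gen 17: ,,,,@
@@@@@
@,,@@
,@,@@
gen 18: ,,@@,
@@@,@
@,,@@
,@,@@
gen 19: ,,@@@
@@@@,
@,,@,
,@,@@
gen 20: ,,@@,
@@@,@
@,,@@
,@,@@
gen 21: ,,@@@
@@@@,
@,,@,
,@,@@
gen 22: ,,@@@
@@@@,
@@,@,
@,@@@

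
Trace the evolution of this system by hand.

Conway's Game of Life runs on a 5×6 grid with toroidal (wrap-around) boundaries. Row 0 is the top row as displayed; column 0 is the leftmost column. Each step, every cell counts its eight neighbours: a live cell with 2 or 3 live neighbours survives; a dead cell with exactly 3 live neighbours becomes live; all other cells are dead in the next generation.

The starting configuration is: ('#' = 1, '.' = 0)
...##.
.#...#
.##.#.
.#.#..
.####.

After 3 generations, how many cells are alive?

10

t=0: ...##.
.#...#
.##.#.
.#.#..
.####.
t=1: ##...#
##...#
.#.##.
#.....
.#....
t=2: ..#..#
......
.##.#.
###...
.#...#
t=3: #.....
.###..
#.##..
...#.#
.....#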